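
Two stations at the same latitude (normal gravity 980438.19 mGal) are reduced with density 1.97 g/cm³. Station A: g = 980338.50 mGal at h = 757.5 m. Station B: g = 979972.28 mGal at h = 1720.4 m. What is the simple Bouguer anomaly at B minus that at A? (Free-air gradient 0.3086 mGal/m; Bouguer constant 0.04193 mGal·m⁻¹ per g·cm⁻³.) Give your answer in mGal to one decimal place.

-148.6

Δg_SB(A) = 980338.50 − 980438.19 + 0.3086×757.5 − 0.04193×1.97×757.5 = 71.50 mGal
Δg_SB(B) = 979972.28 − 980438.19 + 0.3086×1720.4 − 0.04193×1.97×1720.4 = -77.10 mGal
Difference = -77.10 − (71.50) = -148.60 mGal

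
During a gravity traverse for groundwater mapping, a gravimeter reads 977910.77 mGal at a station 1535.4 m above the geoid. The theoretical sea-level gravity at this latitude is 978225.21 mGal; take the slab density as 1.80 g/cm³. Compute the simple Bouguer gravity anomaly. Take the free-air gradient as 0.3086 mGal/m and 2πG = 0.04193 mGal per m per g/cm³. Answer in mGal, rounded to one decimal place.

Free-air correction = 0.3086 × 1535.4 = 473.82 mGal
Free-air anomaly = 977910.77 − 978225.21 + (473.82) = 159.38 mGal
Bouguer slab correction = 0.04193 × 1.80 × 1535.4 = 115.88 mGal
Simple Bouguer anomaly = 159.38 − (115.88) = 43.50 mGal

43.5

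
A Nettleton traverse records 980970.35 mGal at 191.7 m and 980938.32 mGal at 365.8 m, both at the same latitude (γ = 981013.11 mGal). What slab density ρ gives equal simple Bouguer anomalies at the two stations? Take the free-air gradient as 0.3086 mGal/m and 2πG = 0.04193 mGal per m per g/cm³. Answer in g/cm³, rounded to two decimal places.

2.97

Δg_obs = 980938.32 − 980970.35 = -32.03 mGal over Δh = 365.8 − 191.7 = 174.1 m
Equal Bouguer anomalies ⇒ Δg_obs + (0.3086 − 0.04193ρ)·Δh = 0
0.3086 − 0.04193ρ = −Δg_obs/Δh = 0.18397
ρ = (0.3086 − 0.18397) / 0.04193 = 2.97 g/cm³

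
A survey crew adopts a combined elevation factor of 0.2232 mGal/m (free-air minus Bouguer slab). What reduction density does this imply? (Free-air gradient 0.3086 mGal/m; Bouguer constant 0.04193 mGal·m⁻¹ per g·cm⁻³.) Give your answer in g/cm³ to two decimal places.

0.2232 = 0.3086 − 0.04193 × ρ
ρ = (0.3086 − 0.2232) / 0.04193 = 2.04 g/cm³

2.04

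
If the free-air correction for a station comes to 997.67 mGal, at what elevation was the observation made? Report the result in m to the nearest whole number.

h = 997.67 / 0.3086 = 3232.89 m

3233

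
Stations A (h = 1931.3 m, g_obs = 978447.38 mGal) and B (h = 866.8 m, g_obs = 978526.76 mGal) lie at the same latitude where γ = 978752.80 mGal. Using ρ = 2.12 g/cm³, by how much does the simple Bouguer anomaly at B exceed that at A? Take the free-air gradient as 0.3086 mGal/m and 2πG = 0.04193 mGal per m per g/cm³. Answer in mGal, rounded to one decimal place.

-154.5

Δg_SB(A) = 978447.38 − 978752.80 + 0.3086×1931.3 − 0.04193×2.12×1931.3 = 118.90 mGal
Δg_SB(B) = 978526.76 − 978752.80 + 0.3086×866.8 − 0.04193×2.12×866.8 = -35.60 mGal
Difference = -35.60 − (118.90) = -154.50 mGal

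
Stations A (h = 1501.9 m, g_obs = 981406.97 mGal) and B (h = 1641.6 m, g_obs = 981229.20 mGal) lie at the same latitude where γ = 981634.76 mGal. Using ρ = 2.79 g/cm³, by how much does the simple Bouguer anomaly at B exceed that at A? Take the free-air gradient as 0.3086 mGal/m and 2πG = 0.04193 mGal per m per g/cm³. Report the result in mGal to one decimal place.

-151.0

Δg_SB(A) = 981406.97 − 981634.76 + 0.3086×1501.9 − 0.04193×2.79×1501.9 = 60.00 mGal
Δg_SB(B) = 981229.20 − 981634.76 + 0.3086×1641.6 − 0.04193×2.79×1641.6 = -91.00 mGal
Difference = -91.00 − (60.00) = -151.00 mGal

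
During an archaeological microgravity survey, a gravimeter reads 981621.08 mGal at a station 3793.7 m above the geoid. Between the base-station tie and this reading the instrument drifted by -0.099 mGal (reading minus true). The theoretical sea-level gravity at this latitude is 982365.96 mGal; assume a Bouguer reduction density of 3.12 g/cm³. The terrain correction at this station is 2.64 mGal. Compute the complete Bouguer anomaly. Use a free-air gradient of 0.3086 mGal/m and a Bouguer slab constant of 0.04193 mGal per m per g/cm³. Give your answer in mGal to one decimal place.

Drift-corrected reading = 981621.08 − (-0.099) = 981621.179 mGal
Free-air correction = 0.3086 × 3793.7 = 1170.74 mGal
Free-air anomaly = 981621.179 − 982365.96 + (1170.74) = 425.959 mGal
Bouguer slab correction = 0.04193 × 3.12 × 3793.7 = 496.30 mGal
Simple Bouguer anomaly = 425.959 − (496.30) = -70.341 mGal
Complete Bouguer anomaly = -70.341 + 2.64 = -67.701 mGal

-67.7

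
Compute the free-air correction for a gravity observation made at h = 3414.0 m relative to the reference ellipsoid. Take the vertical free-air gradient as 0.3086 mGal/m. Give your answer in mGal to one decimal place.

1053.6

Free-air correction = 0.3086 × 3414.0 = 1053.6 mGal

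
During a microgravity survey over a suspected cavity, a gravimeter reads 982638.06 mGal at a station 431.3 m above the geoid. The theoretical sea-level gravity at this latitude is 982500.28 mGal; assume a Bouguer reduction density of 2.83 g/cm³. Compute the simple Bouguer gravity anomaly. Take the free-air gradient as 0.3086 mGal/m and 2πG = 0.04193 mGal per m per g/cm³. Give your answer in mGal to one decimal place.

Free-air correction = 0.3086 × 431.3 = 133.10 mGal
Free-air anomaly = 982638.06 − 982500.28 + (133.10) = 270.88 mGal
Bouguer slab correction = 0.04193 × 2.83 × 431.3 = 51.18 mGal
Simple Bouguer anomaly = 270.88 − (51.18) = 219.70 mGal

219.7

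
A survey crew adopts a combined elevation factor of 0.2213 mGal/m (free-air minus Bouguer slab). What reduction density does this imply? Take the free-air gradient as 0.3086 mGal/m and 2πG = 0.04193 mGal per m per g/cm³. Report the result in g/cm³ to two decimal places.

2.08

0.2213 = 0.3086 − 0.04193 × ρ
ρ = (0.3086 − 0.2213) / 0.04193 = 2.08 g/cm³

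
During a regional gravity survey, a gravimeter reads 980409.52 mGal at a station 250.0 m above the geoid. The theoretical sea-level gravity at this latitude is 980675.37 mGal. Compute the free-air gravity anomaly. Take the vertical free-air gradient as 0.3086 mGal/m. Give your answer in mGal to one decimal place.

Free-air correction = 0.3086 × 250.0 = 77.15 mGal
Free-air anomaly = 980409.52 − 980675.37 + (77.15) = -188.70 mGal

-188.7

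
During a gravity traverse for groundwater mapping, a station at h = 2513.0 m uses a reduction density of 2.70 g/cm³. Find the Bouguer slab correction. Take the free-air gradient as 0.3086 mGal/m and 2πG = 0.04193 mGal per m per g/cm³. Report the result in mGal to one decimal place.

284.5

Bouguer slab correction = 0.04193 × 2.70 × 2513.0 = 284.5 mGal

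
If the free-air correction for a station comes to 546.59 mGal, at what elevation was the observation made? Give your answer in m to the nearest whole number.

1771

h = 546.59 / 0.3086 = 1771.19 m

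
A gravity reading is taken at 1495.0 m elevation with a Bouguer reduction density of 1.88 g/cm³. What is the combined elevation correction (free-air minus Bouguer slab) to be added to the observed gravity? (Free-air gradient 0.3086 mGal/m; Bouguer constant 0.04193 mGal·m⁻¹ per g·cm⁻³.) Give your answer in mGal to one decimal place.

Combined gradient = 0.3086 − 0.04193 × 1.88 = 0.2297716 mGal/m
Combined elevation correction = 0.2297716 × 1495.0 = 343.5 mGal

343.5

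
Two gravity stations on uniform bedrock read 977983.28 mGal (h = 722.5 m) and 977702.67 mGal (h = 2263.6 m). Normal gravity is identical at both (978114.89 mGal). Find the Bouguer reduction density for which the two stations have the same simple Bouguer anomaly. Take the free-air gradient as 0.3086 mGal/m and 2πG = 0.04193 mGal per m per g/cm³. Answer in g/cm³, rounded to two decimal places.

Δg_obs = 977702.67 − 977983.28 = -280.61 mGal over Δh = 2263.6 − 722.5 = 1541.1 m
Equal Bouguer anomalies ⇒ Δg_obs + (0.3086 − 0.04193ρ)·Δh = 0
0.3086 − 0.04193ρ = −Δg_obs/Δh = 0.18208
ρ = (0.3086 − 0.18208) / 0.04193 = 3.02 g/cm³

3.02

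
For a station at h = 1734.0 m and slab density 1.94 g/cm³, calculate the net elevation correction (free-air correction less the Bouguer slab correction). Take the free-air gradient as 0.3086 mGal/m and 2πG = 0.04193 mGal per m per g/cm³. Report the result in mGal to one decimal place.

394.1

Combined gradient = 0.3086 − 0.04193 × 1.94 = 0.2272558 mGal/m
Combined elevation correction = 0.2272558 × 1734.0 = 394.1 mGal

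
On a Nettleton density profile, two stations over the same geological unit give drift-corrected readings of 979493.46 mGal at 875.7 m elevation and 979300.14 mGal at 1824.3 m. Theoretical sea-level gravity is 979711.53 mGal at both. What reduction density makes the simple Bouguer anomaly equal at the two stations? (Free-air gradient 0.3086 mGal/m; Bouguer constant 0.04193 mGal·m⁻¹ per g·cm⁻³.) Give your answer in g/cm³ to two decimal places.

Δg_obs = 979300.14 − 979493.46 = -193.32 mGal over Δh = 1824.3 − 875.7 = 948.6 m
Equal Bouguer anomalies ⇒ Δg_obs + (0.3086 − 0.04193ρ)·Δh = 0
0.3086 − 0.04193ρ = −Δg_obs/Δh = 0.20380
ρ = (0.3086 − 0.20380) / 0.04193 = 2.50 g/cm³

2.50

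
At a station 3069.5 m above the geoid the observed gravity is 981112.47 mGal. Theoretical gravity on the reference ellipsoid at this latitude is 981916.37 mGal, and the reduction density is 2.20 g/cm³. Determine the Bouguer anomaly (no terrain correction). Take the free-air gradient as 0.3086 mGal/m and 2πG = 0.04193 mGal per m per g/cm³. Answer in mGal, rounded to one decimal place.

-139.8

Free-air correction = 0.3086 × 3069.5 = 947.25 mGal
Free-air anomaly = 981112.47 − 981916.37 + (947.25) = 143.35 mGal
Bouguer slab correction = 0.04193 × 2.20 × 3069.5 = 283.15 mGal
Simple Bouguer anomaly = 143.35 − (283.15) = -139.80 mGal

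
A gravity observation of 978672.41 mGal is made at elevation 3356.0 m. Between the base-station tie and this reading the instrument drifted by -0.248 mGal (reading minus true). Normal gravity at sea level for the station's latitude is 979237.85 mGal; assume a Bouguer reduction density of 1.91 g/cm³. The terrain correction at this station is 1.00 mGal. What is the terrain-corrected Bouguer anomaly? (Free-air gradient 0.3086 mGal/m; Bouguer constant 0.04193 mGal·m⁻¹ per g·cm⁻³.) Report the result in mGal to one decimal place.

202.7

Drift-corrected reading = 978672.41 − (-0.248) = 978672.658 mGal
Free-air correction = 0.3086 × 3356.0 = 1035.66 mGal
Free-air anomaly = 978672.658 − 979237.85 + (1035.66) = 470.468 mGal
Bouguer slab correction = 0.04193 × 1.91 × 3356.0 = 268.77 mGal
Simple Bouguer anomaly = 470.468 − (268.77) = 201.698 mGal
Complete Bouguer anomaly = 201.698 + 1.00 = 202.698 mGal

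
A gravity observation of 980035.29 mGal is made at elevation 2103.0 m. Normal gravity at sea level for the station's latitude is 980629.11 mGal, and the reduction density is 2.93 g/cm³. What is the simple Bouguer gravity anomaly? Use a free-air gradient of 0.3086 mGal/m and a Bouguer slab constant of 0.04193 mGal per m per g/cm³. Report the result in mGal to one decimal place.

-203.2

Free-air correction = 0.3086 × 2103.0 = 648.99 mGal
Free-air anomaly = 980035.29 − 980629.11 + (648.99) = 55.17 mGal
Bouguer slab correction = 0.04193 × 2.93 × 2103.0 = 258.36 mGal
Simple Bouguer anomaly = 55.17 − (258.36) = -203.19 mGal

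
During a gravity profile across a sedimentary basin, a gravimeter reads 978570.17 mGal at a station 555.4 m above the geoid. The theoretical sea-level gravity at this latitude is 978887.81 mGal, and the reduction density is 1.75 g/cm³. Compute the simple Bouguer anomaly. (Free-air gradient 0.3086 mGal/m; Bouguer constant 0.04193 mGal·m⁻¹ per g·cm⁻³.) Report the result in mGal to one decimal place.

Free-air correction = 0.3086 × 555.4 = 171.40 mGal
Free-air anomaly = 978570.17 − 978887.81 + (171.40) = -146.24 mGal
Bouguer slab correction = 0.04193 × 1.75 × 555.4 = 40.75 mGal
Simple Bouguer anomaly = -146.24 − (40.75) = -186.99 mGal

-187.0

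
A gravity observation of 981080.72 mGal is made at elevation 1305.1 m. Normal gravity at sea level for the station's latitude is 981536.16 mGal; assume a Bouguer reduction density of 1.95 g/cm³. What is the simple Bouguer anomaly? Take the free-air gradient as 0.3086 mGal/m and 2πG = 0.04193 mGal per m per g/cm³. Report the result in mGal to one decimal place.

Free-air correction = 0.3086 × 1305.1 = 402.75 mGal
Free-air anomaly = 981080.72 − 981536.16 + (402.75) = -52.69 mGal
Bouguer slab correction = 0.04193 × 1.95 × 1305.1 = 106.71 mGal
Simple Bouguer anomaly = -52.69 − (106.71) = -159.40 mGal

-159.4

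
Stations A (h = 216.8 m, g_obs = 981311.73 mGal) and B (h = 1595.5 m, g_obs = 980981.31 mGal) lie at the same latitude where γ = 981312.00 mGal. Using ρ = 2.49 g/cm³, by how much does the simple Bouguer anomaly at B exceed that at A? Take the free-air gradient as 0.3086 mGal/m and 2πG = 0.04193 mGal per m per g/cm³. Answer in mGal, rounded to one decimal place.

-48.9

Δg_SB(A) = 981311.73 − 981312.00 + 0.3086×216.8 − 0.04193×2.49×216.8 = 44.00 mGal
Δg_SB(B) = 980981.31 − 981312.00 + 0.3086×1595.5 − 0.04193×2.49×1595.5 = -4.90 mGal
Difference = -4.90 − (44.00) = -48.90 mGal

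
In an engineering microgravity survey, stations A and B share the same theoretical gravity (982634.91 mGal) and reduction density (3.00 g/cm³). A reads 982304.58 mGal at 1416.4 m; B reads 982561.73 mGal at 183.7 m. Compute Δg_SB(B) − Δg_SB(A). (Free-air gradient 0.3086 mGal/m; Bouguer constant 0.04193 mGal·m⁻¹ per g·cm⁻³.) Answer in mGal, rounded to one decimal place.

Δg_SB(A) = 982304.58 − 982634.91 + 0.3086×1416.4 − 0.04193×3.00×1416.4 = -71.40 mGal
Δg_SB(B) = 982561.73 − 982634.91 + 0.3086×183.7 − 0.04193×3.00×183.7 = -39.60 mGal
Difference = -39.60 − (-71.40) = 31.80 mGal

31.8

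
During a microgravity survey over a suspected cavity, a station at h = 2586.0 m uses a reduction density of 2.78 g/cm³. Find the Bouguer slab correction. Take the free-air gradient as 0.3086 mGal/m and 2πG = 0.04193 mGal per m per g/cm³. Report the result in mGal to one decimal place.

Bouguer slab correction = 0.04193 × 2.78 × 2586.0 = 301.4 mGal

301.4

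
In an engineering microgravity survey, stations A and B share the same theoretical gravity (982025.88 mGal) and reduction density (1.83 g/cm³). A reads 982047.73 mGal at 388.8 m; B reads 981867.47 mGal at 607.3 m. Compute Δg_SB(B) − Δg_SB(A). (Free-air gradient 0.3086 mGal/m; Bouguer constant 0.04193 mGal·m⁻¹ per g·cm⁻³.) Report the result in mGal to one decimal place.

-129.6

Δg_SB(A) = 982047.73 − 982025.88 + 0.3086×388.8 − 0.04193×1.83×388.8 = 112.00 mGal
Δg_SB(B) = 981867.47 − 982025.88 + 0.3086×607.3 − 0.04193×1.83×607.3 = -17.60 mGal
Difference = -17.60 − (112.00) = -129.60 mGal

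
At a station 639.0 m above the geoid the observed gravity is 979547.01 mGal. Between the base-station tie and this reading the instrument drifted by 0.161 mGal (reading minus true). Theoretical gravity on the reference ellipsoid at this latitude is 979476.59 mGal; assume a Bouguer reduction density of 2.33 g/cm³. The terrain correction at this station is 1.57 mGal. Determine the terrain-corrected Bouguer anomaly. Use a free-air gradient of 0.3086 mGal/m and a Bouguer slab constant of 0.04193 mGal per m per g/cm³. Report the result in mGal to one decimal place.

206.6

Drift-corrected reading = 979547.01 − (0.161) = 979546.849 mGal
Free-air correction = 0.3086 × 639.0 = 197.20 mGal
Free-air anomaly = 979546.849 − 979476.59 + (197.20) = 267.459 mGal
Bouguer slab correction = 0.04193 × 2.33 × 639.0 = 62.43 mGal
Simple Bouguer anomaly = 267.459 − (62.43) = 205.029 mGal
Complete Bouguer anomaly = 205.029 + 1.57 = 206.599 mGal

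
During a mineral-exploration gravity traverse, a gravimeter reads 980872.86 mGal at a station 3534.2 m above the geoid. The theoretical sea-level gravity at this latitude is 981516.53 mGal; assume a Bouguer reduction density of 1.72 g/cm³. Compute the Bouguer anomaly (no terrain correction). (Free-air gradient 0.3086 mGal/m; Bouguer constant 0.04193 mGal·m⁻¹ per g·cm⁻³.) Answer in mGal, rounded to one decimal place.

192.1

Free-air correction = 0.3086 × 3534.2 = 1090.65 mGal
Free-air anomaly = 980872.86 − 981516.53 + (1090.65) = 446.98 mGal
Bouguer slab correction = 0.04193 × 1.72 × 3534.2 = 254.89 mGal
Simple Bouguer anomaly = 446.98 − (254.89) = 192.09 mGal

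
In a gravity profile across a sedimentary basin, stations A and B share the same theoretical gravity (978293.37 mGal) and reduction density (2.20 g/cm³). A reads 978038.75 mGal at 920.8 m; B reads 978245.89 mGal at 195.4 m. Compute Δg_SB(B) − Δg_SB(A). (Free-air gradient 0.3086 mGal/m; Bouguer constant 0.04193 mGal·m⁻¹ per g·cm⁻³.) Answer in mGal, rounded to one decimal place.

50.2

Δg_SB(A) = 978038.75 − 978293.37 + 0.3086×920.8 − 0.04193×2.20×920.8 = -55.40 mGal
Δg_SB(B) = 978245.89 − 978293.37 + 0.3086×195.4 − 0.04193×2.20×195.4 = -5.20 mGal
Difference = -5.20 − (-55.40) = 50.20 mGal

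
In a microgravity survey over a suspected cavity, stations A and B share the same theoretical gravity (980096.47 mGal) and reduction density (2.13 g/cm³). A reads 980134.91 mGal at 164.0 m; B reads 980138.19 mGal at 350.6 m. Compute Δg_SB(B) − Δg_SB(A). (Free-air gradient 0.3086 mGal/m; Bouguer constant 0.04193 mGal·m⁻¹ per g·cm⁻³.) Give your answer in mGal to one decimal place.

44.2

Δg_SB(A) = 980134.91 − 980096.47 + 0.3086×164.0 − 0.04193×2.13×164.0 = 74.40 mGal
Δg_SB(B) = 980138.19 − 980096.47 + 0.3086×350.6 − 0.04193×2.13×350.6 = 118.60 mGal
Difference = 118.60 − (74.40) = 44.20 mGal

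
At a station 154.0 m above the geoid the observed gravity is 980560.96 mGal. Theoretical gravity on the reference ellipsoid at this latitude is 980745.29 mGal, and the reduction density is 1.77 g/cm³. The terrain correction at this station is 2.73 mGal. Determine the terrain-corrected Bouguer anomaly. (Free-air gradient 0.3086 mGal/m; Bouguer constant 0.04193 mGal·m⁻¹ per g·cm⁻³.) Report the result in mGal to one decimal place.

Free-air correction = 0.3086 × 154.0 = 47.52 mGal
Free-air anomaly = 980560.96 − 980745.29 + (47.52) = -136.81 mGal
Bouguer slab correction = 0.04193 × 1.77 × 154.0 = 11.43 mGal
Simple Bouguer anomaly = -136.81 − (11.43) = -148.24 mGal
Complete Bouguer anomaly = -148.24 + 2.73 = -145.51 mGal

-145.5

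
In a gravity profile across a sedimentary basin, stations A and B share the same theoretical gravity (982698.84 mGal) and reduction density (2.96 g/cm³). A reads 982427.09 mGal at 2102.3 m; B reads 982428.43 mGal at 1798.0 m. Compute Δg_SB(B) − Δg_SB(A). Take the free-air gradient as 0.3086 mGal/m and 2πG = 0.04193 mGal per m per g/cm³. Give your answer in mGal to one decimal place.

-54.8

Δg_SB(A) = 982427.09 − 982698.84 + 0.3086×2102.3 − 0.04193×2.96×2102.3 = 116.10 mGal
Δg_SB(B) = 982428.43 − 982698.84 + 0.3086×1798.0 − 0.04193×2.96×1798.0 = 61.30 mGal
Difference = 61.30 − (116.10) = -54.80 mGal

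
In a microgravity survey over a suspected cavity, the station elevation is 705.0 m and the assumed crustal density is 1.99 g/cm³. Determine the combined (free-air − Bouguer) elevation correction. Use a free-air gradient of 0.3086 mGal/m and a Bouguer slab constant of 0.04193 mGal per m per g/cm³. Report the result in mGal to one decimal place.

158.7

Combined gradient = 0.3086 − 0.04193 × 1.99 = 0.2251593 mGal/m
Combined elevation correction = 0.2251593 × 705.0 = 158.7 mGal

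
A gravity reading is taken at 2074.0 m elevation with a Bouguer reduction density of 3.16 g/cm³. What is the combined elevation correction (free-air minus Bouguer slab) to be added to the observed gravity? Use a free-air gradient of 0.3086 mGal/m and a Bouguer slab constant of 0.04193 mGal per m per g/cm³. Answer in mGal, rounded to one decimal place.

365.2

Combined gradient = 0.3086 − 0.04193 × 3.16 = 0.1761012 mGal/m
Combined elevation correction = 0.1761012 × 2074.0 = 365.2 mGal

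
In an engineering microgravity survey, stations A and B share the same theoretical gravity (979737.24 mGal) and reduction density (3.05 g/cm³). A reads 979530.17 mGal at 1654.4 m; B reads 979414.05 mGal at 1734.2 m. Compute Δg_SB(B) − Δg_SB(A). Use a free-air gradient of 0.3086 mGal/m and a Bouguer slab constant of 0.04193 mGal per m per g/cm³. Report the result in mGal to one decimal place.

Δg_SB(A) = 979530.17 − 979737.24 + 0.3086×1654.4 − 0.04193×3.05×1654.4 = 91.90 mGal
Δg_SB(B) = 979414.05 − 979737.24 + 0.3086×1734.2 − 0.04193×3.05×1734.2 = -9.80 mGal
Difference = -9.80 − (91.90) = -101.70 mGal

-101.7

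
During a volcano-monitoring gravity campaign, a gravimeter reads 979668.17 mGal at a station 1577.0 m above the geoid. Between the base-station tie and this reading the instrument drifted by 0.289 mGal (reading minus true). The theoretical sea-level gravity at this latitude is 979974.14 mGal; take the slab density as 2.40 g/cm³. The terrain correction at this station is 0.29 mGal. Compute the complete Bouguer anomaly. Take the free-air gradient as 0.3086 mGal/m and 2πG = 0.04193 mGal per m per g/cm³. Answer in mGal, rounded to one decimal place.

Drift-corrected reading = 979668.17 − (0.289) = 979667.881 mGal
Free-air correction = 0.3086 × 1577.0 = 486.66 mGal
Free-air anomaly = 979667.881 − 979974.14 + (486.66) = 180.401 mGal
Bouguer slab correction = 0.04193 × 2.40 × 1577.0 = 158.70 mGal
Simple Bouguer anomaly = 180.401 − (158.70) = 21.701 mGal
Complete Bouguer anomaly = 21.701 + 0.29 = 21.991 mGal

22.0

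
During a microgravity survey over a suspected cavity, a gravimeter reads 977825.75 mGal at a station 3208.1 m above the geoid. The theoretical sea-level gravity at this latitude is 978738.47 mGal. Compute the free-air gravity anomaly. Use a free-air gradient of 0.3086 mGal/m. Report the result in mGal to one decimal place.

Free-air correction = 0.3086 × 3208.1 = 990.02 mGal
Free-air anomaly = 977825.75 − 978738.47 + (990.02) = 77.30 mGal

77.3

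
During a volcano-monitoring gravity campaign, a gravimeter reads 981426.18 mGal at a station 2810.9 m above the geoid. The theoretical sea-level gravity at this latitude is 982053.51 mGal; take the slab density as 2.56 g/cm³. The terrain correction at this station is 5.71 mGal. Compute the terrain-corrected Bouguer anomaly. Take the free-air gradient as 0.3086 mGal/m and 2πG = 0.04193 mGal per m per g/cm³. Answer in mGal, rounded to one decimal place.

-55.9

Free-air correction = 0.3086 × 2810.9 = 867.44 mGal
Free-air anomaly = 981426.18 − 982053.51 + (867.44) = 240.11 mGal
Bouguer slab correction = 0.04193 × 2.56 × 2810.9 = 301.72 mGal
Simple Bouguer anomaly = 240.11 − (301.72) = -61.61 mGal
Complete Bouguer anomaly = -61.61 + 5.71 = -55.90 mGal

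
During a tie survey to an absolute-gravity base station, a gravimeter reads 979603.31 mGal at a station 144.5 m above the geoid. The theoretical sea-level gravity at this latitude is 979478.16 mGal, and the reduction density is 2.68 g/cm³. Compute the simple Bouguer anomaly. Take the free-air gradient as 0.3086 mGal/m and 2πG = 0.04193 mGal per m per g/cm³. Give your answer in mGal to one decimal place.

153.5

Free-air correction = 0.3086 × 144.5 = 44.59 mGal
Free-air anomaly = 979603.31 − 979478.16 + (44.59) = 169.74 mGal
Bouguer slab correction = 0.04193 × 2.68 × 144.5 = 16.24 mGal
Simple Bouguer anomaly = 169.74 − (16.24) = 153.50 mGal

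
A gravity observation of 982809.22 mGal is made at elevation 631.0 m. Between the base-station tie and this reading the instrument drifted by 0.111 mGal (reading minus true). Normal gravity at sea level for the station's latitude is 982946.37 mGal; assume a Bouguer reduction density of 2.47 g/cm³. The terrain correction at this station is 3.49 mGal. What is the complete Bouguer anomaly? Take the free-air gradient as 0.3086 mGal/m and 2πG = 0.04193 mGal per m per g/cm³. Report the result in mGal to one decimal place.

Drift-corrected reading = 982809.22 − (0.111) = 982809.109 mGal
Free-air correction = 0.3086 × 631.0 = 194.73 mGal
Free-air anomaly = 982809.109 − 982946.37 + (194.73) = 57.469 mGal
Bouguer slab correction = 0.04193 × 2.47 × 631.0 = 65.35 mGal
Simple Bouguer anomaly = 57.469 − (65.35) = -7.881 mGal
Complete Bouguer anomaly = -7.881 + 3.49 = -4.391 mGal

-4.4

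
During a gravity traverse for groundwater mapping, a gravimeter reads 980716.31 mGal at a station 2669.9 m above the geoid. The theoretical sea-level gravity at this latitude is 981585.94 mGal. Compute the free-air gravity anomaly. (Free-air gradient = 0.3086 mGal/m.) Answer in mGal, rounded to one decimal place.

Free-air correction = 0.3086 × 2669.9 = 823.93 mGal
Free-air anomaly = 980716.31 − 981585.94 + (823.93) = -45.70 mGal

-45.7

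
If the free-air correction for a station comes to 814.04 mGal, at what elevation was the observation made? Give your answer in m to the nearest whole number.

h = 814.04 / 0.3086 = 2637.85 m

2638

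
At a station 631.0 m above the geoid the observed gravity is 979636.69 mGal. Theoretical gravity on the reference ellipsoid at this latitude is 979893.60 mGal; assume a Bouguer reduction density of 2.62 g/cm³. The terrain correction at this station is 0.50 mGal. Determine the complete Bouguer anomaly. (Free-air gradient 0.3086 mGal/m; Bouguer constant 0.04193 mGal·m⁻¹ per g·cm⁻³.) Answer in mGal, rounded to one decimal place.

-131.0

Free-air correction = 0.3086 × 631.0 = 194.73 mGal
Free-air anomaly = 979636.69 − 979893.60 + (194.73) = -62.18 mGal
Bouguer slab correction = 0.04193 × 2.62 × 631.0 = 69.32 mGal
Simple Bouguer anomaly = -62.18 − (69.32) = -131.50 mGal
Complete Bouguer anomaly = -131.50 + 0.50 = -131.00 mGal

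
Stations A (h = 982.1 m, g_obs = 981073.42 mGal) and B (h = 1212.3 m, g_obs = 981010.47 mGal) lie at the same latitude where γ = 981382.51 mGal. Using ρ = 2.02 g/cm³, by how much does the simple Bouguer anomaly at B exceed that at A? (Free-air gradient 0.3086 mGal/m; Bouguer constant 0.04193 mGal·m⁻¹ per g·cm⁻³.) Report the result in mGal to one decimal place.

Δg_SB(A) = 981073.42 − 981382.51 + 0.3086×982.1 − 0.04193×2.02×982.1 = -89.20 mGal
Δg_SB(B) = 981010.47 − 981382.51 + 0.3086×1212.3 − 0.04193×2.02×1212.3 = -100.60 mGal
Difference = -100.60 − (-89.20) = -11.40 mGal

-11.4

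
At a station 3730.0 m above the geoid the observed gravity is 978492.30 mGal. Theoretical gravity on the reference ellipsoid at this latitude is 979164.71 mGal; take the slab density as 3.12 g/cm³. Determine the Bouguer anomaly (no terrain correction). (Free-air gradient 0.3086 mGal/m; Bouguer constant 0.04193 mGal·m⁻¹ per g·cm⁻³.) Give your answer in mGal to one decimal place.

-9.3

Free-air correction = 0.3086 × 3730.0 = 1151.08 mGal
Free-air anomaly = 978492.30 − 979164.71 + (1151.08) = 478.67 mGal
Bouguer slab correction = 0.04193 × 3.12 × 3730.0 = 487.96 mGal
Simple Bouguer anomaly = 478.67 − (487.96) = -9.29 mGal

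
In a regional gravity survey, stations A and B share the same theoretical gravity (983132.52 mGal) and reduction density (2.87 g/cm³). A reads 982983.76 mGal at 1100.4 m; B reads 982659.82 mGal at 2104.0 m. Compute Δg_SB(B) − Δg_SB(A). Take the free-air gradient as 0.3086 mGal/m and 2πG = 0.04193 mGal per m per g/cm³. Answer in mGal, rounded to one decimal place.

Δg_SB(A) = 982983.76 − 983132.52 + 0.3086×1100.4 − 0.04193×2.87×1100.4 = 58.40 mGal
Δg_SB(B) = 982659.82 − 983132.52 + 0.3086×2104.0 − 0.04193×2.87×2104.0 = -76.60 mGal
Difference = -76.60 − (58.40) = -135.00 mGal

-135.0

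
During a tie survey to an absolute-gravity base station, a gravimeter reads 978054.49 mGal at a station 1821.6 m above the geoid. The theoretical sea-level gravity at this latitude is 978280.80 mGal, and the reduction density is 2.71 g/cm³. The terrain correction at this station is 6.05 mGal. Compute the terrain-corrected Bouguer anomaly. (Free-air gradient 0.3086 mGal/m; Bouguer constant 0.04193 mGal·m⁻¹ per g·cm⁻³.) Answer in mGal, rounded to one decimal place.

Free-air correction = 0.3086 × 1821.6 = 562.15 mGal
Free-air anomaly = 978054.49 − 978280.80 + (562.15) = 335.84 mGal
Bouguer slab correction = 0.04193 × 2.71 × 1821.6 = 206.99 mGal
Simple Bouguer anomaly = 335.84 − (206.99) = 128.85 mGal
Complete Bouguer anomaly = 128.85 + 6.05 = 134.90 mGal

134.9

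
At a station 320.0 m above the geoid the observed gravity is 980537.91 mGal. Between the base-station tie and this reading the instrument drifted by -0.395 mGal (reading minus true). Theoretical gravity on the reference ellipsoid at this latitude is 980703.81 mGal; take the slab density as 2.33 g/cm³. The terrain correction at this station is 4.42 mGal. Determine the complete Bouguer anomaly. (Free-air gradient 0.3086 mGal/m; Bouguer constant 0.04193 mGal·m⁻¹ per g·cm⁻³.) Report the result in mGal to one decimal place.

-93.6

Drift-corrected reading = 980537.91 − (-0.395) = 980538.305 mGal
Free-air correction = 0.3086 × 320.0 = 98.75 mGal
Free-air anomaly = 980538.305 − 980703.81 + (98.75) = -66.755 mGal
Bouguer slab correction = 0.04193 × 2.33 × 320.0 = 31.26 mGal
Simple Bouguer anomaly = -66.755 − (31.26) = -98.015 mGal
Complete Bouguer anomaly = -98.015 + 4.42 = -93.595 mGal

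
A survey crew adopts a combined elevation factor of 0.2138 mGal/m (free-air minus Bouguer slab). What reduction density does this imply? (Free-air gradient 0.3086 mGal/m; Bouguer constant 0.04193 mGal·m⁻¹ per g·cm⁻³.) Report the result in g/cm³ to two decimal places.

0.2138 = 0.3086 − 0.04193 × ρ
ρ = (0.3086 − 0.2138) / 0.04193 = 2.26 g/cm³

2.26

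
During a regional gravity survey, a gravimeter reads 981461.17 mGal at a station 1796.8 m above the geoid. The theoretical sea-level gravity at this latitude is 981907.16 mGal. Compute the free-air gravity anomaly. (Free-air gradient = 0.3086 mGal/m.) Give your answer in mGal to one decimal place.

Free-air correction = 0.3086 × 1796.8 = 554.49 mGal
Free-air anomaly = 981461.17 − 981907.16 + (554.49) = 108.50 mGal

108.5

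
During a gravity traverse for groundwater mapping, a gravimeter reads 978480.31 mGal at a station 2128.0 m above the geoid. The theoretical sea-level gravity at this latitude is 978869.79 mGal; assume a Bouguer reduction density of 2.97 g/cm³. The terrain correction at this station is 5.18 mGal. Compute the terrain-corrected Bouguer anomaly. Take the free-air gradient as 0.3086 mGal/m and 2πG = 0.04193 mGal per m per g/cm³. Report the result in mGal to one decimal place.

7.4

Free-air correction = 0.3086 × 2128.0 = 656.70 mGal
Free-air anomaly = 978480.31 − 978869.79 + (656.70) = 267.22 mGal
Bouguer slab correction = 0.04193 × 2.97 × 2128.0 = 265.00 mGal
Simple Bouguer anomaly = 267.22 − (265.00) = 2.22 mGal
Complete Bouguer anomaly = 2.22 + 5.18 = 7.40 mGal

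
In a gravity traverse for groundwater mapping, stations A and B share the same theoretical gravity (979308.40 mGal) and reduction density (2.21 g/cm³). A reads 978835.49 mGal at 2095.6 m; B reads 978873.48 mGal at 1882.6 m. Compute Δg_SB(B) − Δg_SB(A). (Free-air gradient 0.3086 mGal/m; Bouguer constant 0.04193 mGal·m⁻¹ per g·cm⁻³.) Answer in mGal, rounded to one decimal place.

-8.0

Δg_SB(A) = 978835.49 − 979308.40 + 0.3086×2095.6 − 0.04193×2.21×2095.6 = -20.40 mGal
Δg_SB(B) = 978873.48 − 979308.40 + 0.3086×1882.6 − 0.04193×2.21×1882.6 = -28.40 mGal
Difference = -28.40 − (-20.40) = -8.00 mGal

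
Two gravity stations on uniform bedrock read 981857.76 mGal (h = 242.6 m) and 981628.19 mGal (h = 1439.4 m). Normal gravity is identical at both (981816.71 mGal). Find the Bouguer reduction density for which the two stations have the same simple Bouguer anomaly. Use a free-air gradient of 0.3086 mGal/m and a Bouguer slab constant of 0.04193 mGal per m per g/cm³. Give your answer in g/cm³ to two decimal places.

Δg_obs = 981628.19 − 981857.76 = -229.57 mGal over Δh = 1439.4 − 242.6 = 1196.8 m
Equal Bouguer anomalies ⇒ Δg_obs + (0.3086 − 0.04193ρ)·Δh = 0
0.3086 − 0.04193ρ = −Δg_obs/Δh = 0.19182
ρ = (0.3086 − 0.19182) / 0.04193 = 2.79 g/cm³

2.79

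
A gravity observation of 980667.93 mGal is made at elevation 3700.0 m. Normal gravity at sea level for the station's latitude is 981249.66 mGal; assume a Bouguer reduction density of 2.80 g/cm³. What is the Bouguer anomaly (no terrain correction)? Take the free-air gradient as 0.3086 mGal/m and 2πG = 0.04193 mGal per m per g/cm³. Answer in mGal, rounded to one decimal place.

125.7

Free-air correction = 0.3086 × 3700.0 = 1141.82 mGal
Free-air anomaly = 980667.93 − 981249.66 + (1141.82) = 560.09 mGal
Bouguer slab correction = 0.04193 × 2.80 × 3700.0 = 434.39 mGal
Simple Bouguer anomaly = 560.09 − (434.39) = 125.70 mGal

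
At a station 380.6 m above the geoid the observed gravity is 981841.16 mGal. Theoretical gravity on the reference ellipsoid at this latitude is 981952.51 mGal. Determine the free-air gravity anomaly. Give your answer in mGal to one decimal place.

6.1

Free-air correction = 0.3086 × 380.6 = 117.45 mGal
Free-air anomaly = 981841.16 − 981952.51 + (117.45) = 6.10 mGal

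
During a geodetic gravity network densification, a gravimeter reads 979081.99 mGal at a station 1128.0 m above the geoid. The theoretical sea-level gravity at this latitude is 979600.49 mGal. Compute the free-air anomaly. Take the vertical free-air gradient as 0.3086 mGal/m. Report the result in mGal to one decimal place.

Free-air correction = 0.3086 × 1128.0 = 348.10 mGal
Free-air anomaly = 979081.99 − 979600.49 + (348.10) = -170.40 mGal

-170.4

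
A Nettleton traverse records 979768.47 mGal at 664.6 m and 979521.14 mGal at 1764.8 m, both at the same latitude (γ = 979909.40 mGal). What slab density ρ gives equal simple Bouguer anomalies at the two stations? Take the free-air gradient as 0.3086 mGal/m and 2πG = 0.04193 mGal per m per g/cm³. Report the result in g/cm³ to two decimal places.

2.00

Δg_obs = 979521.14 − 979768.47 = -247.33 mGal over Δh = 1764.8 − 664.6 = 1100.2 m
Equal Bouguer anomalies ⇒ Δg_obs + (0.3086 − 0.04193ρ)·Δh = 0
0.3086 − 0.04193ρ = −Δg_obs/Δh = 0.22480
ρ = (0.3086 − 0.22480) / 0.04193 = 2.00 g/cm³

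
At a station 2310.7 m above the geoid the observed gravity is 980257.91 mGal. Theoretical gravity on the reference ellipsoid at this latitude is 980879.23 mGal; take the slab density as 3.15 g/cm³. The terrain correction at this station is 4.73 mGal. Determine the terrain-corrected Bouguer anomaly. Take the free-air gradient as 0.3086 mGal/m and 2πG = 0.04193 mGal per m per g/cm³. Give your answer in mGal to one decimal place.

Free-air correction = 0.3086 × 2310.7 = 713.08 mGal
Free-air anomaly = 980257.91 − 980879.23 + (713.08) = 91.76 mGal
Bouguer slab correction = 0.04193 × 3.15 × 2310.7 = 305.20 mGal
Simple Bouguer anomaly = 91.76 − (305.20) = -213.44 mGal
Complete Bouguer anomaly = -213.44 + 4.73 = -208.71 mGal

-208.7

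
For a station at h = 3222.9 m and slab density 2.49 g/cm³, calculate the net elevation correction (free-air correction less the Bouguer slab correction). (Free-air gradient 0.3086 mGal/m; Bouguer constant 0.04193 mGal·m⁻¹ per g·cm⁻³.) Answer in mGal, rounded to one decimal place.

658.1

Combined gradient = 0.3086 − 0.04193 × 2.49 = 0.2041943 mGal/m
Combined elevation correction = 0.2041943 × 3222.9 = 658.1 mGal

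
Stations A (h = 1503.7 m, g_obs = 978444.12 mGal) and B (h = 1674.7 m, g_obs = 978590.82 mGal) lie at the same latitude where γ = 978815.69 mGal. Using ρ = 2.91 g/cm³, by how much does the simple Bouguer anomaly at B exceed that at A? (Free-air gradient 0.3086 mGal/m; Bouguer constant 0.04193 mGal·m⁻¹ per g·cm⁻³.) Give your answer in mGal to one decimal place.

Δg_SB(A) = 978444.12 − 978815.69 + 0.3086×1503.7 − 0.04193×2.91×1503.7 = -91.00 mGal
Δg_SB(B) = 978590.82 − 978815.69 + 0.3086×1674.7 − 0.04193×2.91×1674.7 = 87.60 mGal
Difference = 87.60 − (-91.00) = 178.60 mGal

178.6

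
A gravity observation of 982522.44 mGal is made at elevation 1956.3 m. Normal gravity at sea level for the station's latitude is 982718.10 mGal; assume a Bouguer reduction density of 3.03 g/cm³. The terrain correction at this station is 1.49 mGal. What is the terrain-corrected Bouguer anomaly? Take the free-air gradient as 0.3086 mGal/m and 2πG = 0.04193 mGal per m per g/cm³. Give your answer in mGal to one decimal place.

161.0

Free-air correction = 0.3086 × 1956.3 = 603.71 mGal
Free-air anomaly = 982522.44 − 982718.10 + (603.71) = 408.05 mGal
Bouguer slab correction = 0.04193 × 3.03 × 1956.3 = 248.54 mGal
Simple Bouguer anomaly = 408.05 − (248.54) = 159.51 mGal
Complete Bouguer anomaly = 159.51 + 1.49 = 161.00 mGal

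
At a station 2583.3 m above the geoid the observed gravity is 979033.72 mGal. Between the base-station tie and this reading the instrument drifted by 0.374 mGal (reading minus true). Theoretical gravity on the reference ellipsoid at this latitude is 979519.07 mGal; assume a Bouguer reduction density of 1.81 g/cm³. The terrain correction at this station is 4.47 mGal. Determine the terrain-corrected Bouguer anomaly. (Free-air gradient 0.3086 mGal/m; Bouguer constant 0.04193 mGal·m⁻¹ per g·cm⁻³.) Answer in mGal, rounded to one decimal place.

119.9

Drift-corrected reading = 979033.72 − (0.374) = 979033.346 mGal
Free-air correction = 0.3086 × 2583.3 = 797.21 mGal
Free-air anomaly = 979033.346 − 979519.07 + (797.21) = 311.486 mGal
Bouguer slab correction = 0.04193 × 1.81 × 2583.3 = 196.06 mGal
Simple Bouguer anomaly = 311.486 − (196.06) = 115.426 mGal
Complete Bouguer anomaly = 115.426 + 4.47 = 119.896 mGal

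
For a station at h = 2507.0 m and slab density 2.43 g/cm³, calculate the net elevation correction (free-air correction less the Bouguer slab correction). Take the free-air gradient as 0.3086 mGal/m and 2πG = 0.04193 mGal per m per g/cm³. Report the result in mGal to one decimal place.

Combined gradient = 0.3086 − 0.04193 × 2.43 = 0.2067101 mGal/m
Combined elevation correction = 0.2067101 × 2507.0 = 518.2 mGal

518.2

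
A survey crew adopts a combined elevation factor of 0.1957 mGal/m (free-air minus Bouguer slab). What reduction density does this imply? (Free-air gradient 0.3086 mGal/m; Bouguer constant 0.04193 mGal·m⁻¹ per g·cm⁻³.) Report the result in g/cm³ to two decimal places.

0.1957 = 0.3086 − 0.04193 × ρ
ρ = (0.3086 − 0.1957) / 0.04193 = 2.69 g/cm³

2.69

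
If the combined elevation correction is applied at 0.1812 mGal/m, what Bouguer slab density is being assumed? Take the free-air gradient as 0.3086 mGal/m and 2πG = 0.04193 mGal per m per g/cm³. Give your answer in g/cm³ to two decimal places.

0.1812 = 0.3086 − 0.04193 × ρ
ρ = (0.3086 − 0.1812) / 0.04193 = 3.04 g/cm³

3.04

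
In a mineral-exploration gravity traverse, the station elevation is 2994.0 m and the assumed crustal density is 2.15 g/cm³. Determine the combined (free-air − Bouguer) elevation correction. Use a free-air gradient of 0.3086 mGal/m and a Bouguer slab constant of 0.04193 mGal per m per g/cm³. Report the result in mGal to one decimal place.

654.0

Combined gradient = 0.3086 − 0.04193 × 2.15 = 0.2184505 mGal/m
Combined elevation correction = 0.2184505 × 2994.0 = 654.0 mGal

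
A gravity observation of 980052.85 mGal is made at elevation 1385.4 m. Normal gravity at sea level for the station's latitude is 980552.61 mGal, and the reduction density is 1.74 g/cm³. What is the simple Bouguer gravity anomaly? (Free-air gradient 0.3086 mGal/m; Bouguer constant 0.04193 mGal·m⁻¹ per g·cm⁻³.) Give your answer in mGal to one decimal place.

Free-air correction = 0.3086 × 1385.4 = 427.53 mGal
Free-air anomaly = 980052.85 − 980552.61 + (427.53) = -72.23 mGal
Bouguer slab correction = 0.04193 × 1.74 × 1385.4 = 101.08 mGal
Simple Bouguer anomaly = -72.23 − (101.08) = -173.31 mGal

-173.3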